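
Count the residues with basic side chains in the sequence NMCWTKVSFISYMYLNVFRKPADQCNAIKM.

4

K, R, and H are the three residues with basic side chains (ε-amine, guanidinium, and imidazole respectively).
Matching residues: K6, R19, K20, K29.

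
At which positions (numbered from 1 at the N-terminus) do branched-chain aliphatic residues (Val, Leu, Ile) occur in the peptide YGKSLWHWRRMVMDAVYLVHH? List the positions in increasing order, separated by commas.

5, 12, 16, 18, 19

Matching residues: L5, V12, V16, L18, V19.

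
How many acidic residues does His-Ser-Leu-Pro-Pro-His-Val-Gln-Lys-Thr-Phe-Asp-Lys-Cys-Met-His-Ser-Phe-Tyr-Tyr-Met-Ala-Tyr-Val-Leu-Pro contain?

Only D (aspartate) and E (glutamate) carry a side-chain carboxylic acid.
Matching residues: Asp12.

1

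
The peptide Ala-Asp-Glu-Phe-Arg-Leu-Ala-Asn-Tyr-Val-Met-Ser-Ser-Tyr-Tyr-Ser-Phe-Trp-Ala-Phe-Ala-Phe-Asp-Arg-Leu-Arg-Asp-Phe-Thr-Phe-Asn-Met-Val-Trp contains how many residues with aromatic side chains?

11

Phenylalanine (F), tryptophan (W), and tyrosine (Y) have aromatic ring side chains.
Matching residues: Phe4, Tyr9, Tyr14, Tyr15, Phe17, Trp18, Phe20, Phe22, Phe28, Phe30, Trp34.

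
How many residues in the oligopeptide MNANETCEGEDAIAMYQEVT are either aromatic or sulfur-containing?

4

Aromatic: F, W, Y. Sulfur-containing: C, M.
Aromatic residues here: Y16 (1).
Sulfur-containing residues here: M1, C7, M15 (3).
The two groups share no amino acid, so total = 1 + 3 = 4.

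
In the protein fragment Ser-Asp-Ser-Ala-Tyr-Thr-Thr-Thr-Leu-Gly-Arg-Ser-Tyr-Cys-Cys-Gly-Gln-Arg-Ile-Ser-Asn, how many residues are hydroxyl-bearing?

9

The –OH-bearing residues are Ser, Thr (aliphatic alcohols), and Tyr (phenol).
Matching residues: Ser1, Ser3, Tyr5, Thr6, Thr7, Thr8, Ser12, Tyr13, Ser20.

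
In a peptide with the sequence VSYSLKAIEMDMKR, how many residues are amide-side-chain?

0

Asparagine (N) and glutamine (Q) have uncharged amide side chains.
None of the 14 residues belong to this group.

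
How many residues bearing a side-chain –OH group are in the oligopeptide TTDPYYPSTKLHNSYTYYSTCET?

14

Serine (S), threonine (T), and tyrosine (Y) each carry a hydroxyl group on the side chain.
Matching residues: T1, T2, Y5, Y6, S8, T9, S14, Y15, T16, Y17, Y18, S19, T20, T23.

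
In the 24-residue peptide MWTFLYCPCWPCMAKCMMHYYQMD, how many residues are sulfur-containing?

Cysteine (C, thiol) and methionine (M, thioether) are the two sulfur-containing amino acids.
Matching residues: M1, C7, C9, C12, M13, C16, M17, M18, M23.

9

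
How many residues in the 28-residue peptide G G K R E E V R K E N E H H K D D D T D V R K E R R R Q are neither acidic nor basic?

Acidic: D, E. Basic: K, R, H. All other residues are neither.
Matching residues: G1, G2, V7, N11, T19, V21, Q28.

7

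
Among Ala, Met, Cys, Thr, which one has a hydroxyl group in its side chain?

Thr

Serine (S), threonine (T), and tyrosine (Y) each carry a hydroxyl group on the side chain.
Of the listed options, only Thr belongs to this group.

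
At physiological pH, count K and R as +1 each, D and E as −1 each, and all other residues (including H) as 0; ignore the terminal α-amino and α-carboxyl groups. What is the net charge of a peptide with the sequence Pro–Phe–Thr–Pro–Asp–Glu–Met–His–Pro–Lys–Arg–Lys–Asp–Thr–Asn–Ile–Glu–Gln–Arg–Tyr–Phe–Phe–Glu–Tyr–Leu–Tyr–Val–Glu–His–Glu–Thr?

-3

Positive (K, R): Lys10, Arg11, Lys12, Arg19 → +4.
Negative (D, E): Asp5, Glu6, Asp13, Glu17, Glu23, Glu28, Glu30 → −7.
Net charge = (+4) + (−7) = −3.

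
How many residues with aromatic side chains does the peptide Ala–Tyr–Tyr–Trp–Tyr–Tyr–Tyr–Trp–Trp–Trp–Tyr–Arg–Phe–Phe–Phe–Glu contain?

The aromatic amino acids are Phe (F, benzyl), Trp (W, indole), and Tyr (Y, phenol).
Matching residues: Tyr2, Tyr3, Trp4, Tyr5, Tyr6, Tyr7, Trp8, Trp9, Trp10, Tyr11, Phe13, Phe14, Phe15.

13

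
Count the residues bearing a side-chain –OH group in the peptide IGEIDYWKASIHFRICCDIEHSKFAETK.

4

Serine (S), threonine (T), and tyrosine (Y) each carry a hydroxyl group on the side chain.
Matching residues: Y6, S10, S22, T27.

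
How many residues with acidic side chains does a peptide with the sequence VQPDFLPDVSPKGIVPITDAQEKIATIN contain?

4

The acidic residues are Asp (D) and Glu (E), whose side chains end in a carboxylate group.
Matching residues: D4, D8, D19, E22.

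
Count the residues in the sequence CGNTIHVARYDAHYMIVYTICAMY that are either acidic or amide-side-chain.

Acidic: D, E. Amide-side-chain: N, Q.
Acidic residues here: D11 (1).
Amide-side-chain residues here: N3 (1).
The two groups share no amino acid, so total = 1 + 1 = 2.

2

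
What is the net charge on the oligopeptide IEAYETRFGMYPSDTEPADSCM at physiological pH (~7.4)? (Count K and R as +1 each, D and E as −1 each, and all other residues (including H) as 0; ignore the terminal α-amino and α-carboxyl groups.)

-4

Positive (K, R): R7 → +1.
Negative (D, E): E2, E5, D14, E16, D19 → −5.
Net charge = (+1) + (−5) = −4.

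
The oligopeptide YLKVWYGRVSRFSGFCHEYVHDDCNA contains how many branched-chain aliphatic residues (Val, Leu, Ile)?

4

Matching residues: L2, V4, V9, V20.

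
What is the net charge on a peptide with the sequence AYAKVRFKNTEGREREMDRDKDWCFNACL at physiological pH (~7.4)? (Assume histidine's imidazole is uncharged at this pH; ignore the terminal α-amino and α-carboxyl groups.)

The side chains ionized at physiological pH are Lys/Arg (+1) and Asp/Glu (−1); with His treated as neutral, nothing else contributes.
Positive (K, R): K4, R6, K8, R13, R15, R19, K21 → +7.
Negative (D, E): E11, E14, E16, D18, D20, D22 → −6.
Net charge = (+7) + (−6) = +1.

+1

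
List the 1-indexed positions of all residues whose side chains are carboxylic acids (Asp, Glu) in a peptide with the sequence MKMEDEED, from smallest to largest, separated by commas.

4, 5, 6, 7, 8

Matching residues: E4, D5, E6, E7, D8.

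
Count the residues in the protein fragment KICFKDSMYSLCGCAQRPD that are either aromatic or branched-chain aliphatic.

4

Aromatic: F, W, Y. Branched-chain aliphatic: I, L, V.
Aromatic residues here: F4, Y9 (2).
Branched-chain aliphatic residues here: I2, L11 (2).
The two groups share no amino acid, so total = 2 + 2 = 4.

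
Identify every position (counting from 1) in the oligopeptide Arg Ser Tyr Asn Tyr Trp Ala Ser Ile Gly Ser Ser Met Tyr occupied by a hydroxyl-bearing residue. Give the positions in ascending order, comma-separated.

S, T, and Y are the three residues with a side-chain hydroxyl.
Matching residues: Ser2, Tyr3, Tyr5, Ser8, Ser11, Ser12, Tyr14.

2, 3, 5, 8, 11, 12, 14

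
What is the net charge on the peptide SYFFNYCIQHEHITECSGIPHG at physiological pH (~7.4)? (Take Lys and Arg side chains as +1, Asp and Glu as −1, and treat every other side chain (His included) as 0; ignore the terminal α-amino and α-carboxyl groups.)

Positive (K, R): none → +0.
Negative (D, E): E11, E15 → −2.
Net charge = (+0) + (−2) = −2.

-2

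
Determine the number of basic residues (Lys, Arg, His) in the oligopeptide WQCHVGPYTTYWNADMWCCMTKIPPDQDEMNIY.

2

Matching residues: H4, K22.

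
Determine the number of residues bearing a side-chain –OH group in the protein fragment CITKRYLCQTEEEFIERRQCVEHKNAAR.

The –OH-bearing residues are Ser, Thr (aliphatic alcohols), and Tyr (phenol).
Matching residues: T3, Y6, T10.

3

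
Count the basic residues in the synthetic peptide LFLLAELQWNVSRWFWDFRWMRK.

Lysine (K), arginine (R), and histidine (H) have basic, nitrogen-containing side chains.
Matching residues: R13, R19, R22, K23.

4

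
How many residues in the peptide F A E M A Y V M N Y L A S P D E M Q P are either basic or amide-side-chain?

Basic: H, K, R. Amide-side-chain: N, Q.
Basic residues here: none (0).
Amide-side-chain residues here: N9, Q18 (2).
The two groups share no amino acid, so total = 0 + 2 = 2.

2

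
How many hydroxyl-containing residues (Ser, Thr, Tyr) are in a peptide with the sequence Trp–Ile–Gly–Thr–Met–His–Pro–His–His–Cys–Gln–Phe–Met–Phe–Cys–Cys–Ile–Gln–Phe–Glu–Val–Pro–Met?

1

Matching residues: Thr4.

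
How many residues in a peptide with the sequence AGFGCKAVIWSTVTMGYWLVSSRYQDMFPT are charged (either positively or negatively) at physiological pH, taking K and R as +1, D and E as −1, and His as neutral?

Charged side chains at pH ~7.4: K, R (positive); D, E (negative).
Matching residues: K6, R23, D26.

3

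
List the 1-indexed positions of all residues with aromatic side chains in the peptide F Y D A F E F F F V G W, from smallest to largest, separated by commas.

Phenylalanine (F), tryptophan (W), and tyrosine (Y) have aromatic ring side chains.
Matching residues: F1, Y2, F5, F7, F8, F9, W12.

1, 2, 5, 7, 8, 9, 12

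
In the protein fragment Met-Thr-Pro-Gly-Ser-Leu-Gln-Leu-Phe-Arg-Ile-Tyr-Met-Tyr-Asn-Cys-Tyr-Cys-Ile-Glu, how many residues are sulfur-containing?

Cysteine (C, thiol) and methionine (M, thioether) are the two sulfur-containing amino acids.
Matching residues: Met1, Met13, Cys16, Cys18.

4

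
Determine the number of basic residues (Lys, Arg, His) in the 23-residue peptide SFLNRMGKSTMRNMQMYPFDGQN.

Matching residues: R5, K8, R12.

3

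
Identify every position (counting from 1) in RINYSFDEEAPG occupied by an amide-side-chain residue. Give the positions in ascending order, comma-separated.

Asparagine (N) and glutamine (Q) have uncharged amide side chains.
Matching residues: N3.

3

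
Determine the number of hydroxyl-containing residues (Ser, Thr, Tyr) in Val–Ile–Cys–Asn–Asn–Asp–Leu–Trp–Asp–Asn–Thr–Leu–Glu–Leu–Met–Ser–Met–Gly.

2

Matching residues: Thr11, Ser16.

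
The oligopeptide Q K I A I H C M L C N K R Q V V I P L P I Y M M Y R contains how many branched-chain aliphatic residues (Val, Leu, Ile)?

Matching residues: I3, I5, L9, V15, V16, I17, L19, I21.

8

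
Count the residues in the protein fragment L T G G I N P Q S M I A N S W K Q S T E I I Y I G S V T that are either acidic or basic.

Acidic: D, E. Basic: H, K, R.
Acidic residues here: E20 (1).
Basic residues here: K16 (1).
The two groups share no amino acid, so total = 1 + 1 = 2.

2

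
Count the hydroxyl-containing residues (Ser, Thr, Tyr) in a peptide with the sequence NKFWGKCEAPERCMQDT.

Matching residues: T17.

1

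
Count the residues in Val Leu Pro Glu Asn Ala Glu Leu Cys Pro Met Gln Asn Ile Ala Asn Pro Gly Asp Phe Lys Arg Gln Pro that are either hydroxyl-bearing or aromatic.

Hydroxyl-bearing: S, T, Y. Aromatic: F, W, Y.
Hydroxyl-bearing residues here: none (0).
Aromatic residues here: Phe20 (1).
(Y belongs to both groups, but none appear in this sequence.) Total = 0 + 1 = 1.

1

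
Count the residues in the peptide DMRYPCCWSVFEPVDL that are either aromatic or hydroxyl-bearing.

Aromatic: F, W, Y. Hydroxyl-bearing: S, T, Y.
Aromatic residues here: Y4, W8, F11 (3).
Hydroxyl-bearing residues here: Y4, S9 (2).
Y is in both groups, so the 1 Y residue must not be double-counted.
Total = 3 + 2 − 1 = 4.

4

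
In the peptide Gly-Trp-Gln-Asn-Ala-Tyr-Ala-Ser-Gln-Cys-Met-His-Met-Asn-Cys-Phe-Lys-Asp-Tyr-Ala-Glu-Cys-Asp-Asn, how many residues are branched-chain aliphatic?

V, L, and I make up the branched-chain aliphatic group.
None of the 24 residues belong to this group.

0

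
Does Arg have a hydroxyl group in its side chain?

No

Serine (S), threonine (T), and tyrosine (Y) each carry a hydroxyl group on the side chain.
Arginine is not in this group.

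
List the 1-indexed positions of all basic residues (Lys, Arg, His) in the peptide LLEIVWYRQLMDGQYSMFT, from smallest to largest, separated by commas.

Matching residues: R8.

8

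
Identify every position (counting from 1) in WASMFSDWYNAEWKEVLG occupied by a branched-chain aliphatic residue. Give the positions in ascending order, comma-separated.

16, 17

The BCAAs are Val, Leu, and Ile — aliphatic side chains with a branch point.
Matching residues: V16, L17.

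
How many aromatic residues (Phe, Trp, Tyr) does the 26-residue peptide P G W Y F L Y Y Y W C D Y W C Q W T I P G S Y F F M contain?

13

Matching residues: W3, Y4, F5, Y7, Y8, Y9, W10, Y13, W14, W17, Y23, F24, F25.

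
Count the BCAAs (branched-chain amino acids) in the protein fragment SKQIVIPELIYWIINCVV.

9

V, L, and I make up the branched-chain aliphatic group.
Matching residues: I4, V5, I6, L9, I10, I13, I14, V17, V18.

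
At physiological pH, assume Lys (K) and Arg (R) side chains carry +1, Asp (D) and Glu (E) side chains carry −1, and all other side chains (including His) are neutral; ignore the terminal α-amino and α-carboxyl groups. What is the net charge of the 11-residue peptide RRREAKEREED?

Positive (K, R): R1, R2, R3, K6, R8 → +5.
Negative (D, E): E4, E7, E9, E10, D11 → −5.
Net charge = (+5) + (−5) = 0.

0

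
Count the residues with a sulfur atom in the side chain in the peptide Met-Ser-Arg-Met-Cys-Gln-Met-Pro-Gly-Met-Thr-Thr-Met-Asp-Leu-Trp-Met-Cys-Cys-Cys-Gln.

10

The sulfur-bearing residues are cysteine (–SH) and methionine (–S–CH₃).
Matching residues: Met1, Met4, Cys5, Met7, Met10, Met13, Met17, Cys18, Cys19, Cys20.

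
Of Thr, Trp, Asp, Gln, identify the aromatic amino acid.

Phenylalanine (F), tryptophan (W), and tyrosine (Y) have aromatic ring side chains.
Of the listed options, only Trp belongs to this group.

Trp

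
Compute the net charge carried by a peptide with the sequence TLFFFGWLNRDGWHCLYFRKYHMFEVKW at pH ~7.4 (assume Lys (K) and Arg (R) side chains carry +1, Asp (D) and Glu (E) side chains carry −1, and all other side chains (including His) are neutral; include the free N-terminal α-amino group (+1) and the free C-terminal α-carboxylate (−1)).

+2

Positive (K, R): R10, R19, K20, K27 → +4.
Negative (D, E): D11, E25 → −2.
The N-terminus (+1) and C-terminus (−1) cancel.
Net charge = (+4) + (−2) = +2.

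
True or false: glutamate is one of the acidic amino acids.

Aspartate (D) and glutamate (E) have carboxylic-acid side chains and are the acidic amino acids.
Glutamate is in this group.

True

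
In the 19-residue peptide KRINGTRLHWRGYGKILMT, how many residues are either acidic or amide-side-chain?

1

Acidic: D, E. Amide-side-chain: N, Q.
Acidic residues here: none (0).
Amide-side-chain residues here: N4 (1).
The two groups share no amino acid, so total = 0 + 1 = 1.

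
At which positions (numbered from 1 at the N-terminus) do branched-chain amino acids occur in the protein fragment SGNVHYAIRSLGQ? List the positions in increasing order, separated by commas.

4, 8, 11

The BCAAs are Val, Leu, and Ile — aliphatic side chains with a branch point.
Matching residues: V4, I8, L11.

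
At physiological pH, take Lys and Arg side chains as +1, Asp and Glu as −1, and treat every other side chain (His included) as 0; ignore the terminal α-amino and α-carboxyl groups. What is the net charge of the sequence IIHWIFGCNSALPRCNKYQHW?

Positive (K, R): R14, K17 → +2.
Negative (D, E): none → −0.
Net charge = (+2) + (−0) = +2.

+2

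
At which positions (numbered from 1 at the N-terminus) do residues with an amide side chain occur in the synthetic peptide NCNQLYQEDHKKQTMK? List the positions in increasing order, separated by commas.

The amide-side-chain residues are Asn (N) and Gln (Q).
Matching residues: N1, N3, Q4, Q7, Q13.

1, 3, 4, 7, 13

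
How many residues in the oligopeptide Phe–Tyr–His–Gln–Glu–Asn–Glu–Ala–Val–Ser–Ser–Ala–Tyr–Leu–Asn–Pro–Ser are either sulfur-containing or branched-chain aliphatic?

2

Sulfur-containing: C, M. Branched-chain aliphatic: I, L, V.
Sulfur-containing residues here: none (0).
Branched-chain aliphatic residues here: Val9, Leu14 (2).
The two groups share no amino acid, so total = 0 + 2 = 2.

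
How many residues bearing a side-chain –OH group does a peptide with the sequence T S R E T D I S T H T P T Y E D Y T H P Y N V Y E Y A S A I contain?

S, T, and Y are the three residues with a side-chain hydroxyl.
Matching residues: T1, S2, T5, S8, T9, T11, T13, Y14, Y17, T18, Y21, Y24, Y26, S28.

14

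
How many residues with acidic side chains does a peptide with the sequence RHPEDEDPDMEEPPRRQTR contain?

Only D (aspartate) and E (glutamate) carry a side-chain carboxylic acid.
Matching residues: E4, D5, E6, D7, D9, E11, E12.

7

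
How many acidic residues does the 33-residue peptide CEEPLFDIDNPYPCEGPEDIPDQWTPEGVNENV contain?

10

Aspartate (D) and glutamate (E) have carboxylic-acid side chains and are the acidic amino acids.
Matching residues: E2, E3, D7, D9, E15, E18, D19, D22, E27, E31.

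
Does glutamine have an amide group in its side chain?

Yes

The amide-side-chain residues are Asn (N) and Gln (Q).
Glutamine is in this group.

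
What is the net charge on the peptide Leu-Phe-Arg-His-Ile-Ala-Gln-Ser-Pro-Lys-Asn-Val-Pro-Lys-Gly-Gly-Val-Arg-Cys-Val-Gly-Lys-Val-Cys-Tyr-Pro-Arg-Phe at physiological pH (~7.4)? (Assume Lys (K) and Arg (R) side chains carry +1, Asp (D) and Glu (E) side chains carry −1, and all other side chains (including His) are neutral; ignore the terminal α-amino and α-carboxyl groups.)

Positive (K, R): Arg3, Lys10, Lys14, Arg18, Lys22, Arg27 → +6.
Negative (D, E): none → −0.
Net charge = (+6) + (−0) = +6.

+6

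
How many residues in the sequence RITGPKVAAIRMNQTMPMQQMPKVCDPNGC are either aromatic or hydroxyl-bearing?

2

Aromatic: F, W, Y. Hydroxyl-bearing: S, T, Y.
Aromatic residues here: none (0).
Hydroxyl-bearing residues here: T3, T15 (2).
(Y belongs to both groups, but none appear in this sequence.) Total = 0 + 2 = 2.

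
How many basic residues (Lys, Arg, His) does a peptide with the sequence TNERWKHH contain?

4

Matching residues: R4, K6, H7, H8.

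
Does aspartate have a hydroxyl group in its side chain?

Serine (S), threonine (T), and tyrosine (Y) each carry a hydroxyl group on the side chain.
Aspartate is not in this group.

No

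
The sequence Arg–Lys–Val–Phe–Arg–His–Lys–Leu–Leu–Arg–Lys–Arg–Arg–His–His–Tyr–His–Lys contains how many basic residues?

Lysine (K), arginine (R), and histidine (H) have basic, nitrogen-containing side chains.
Matching residues: Arg1, Lys2, Arg5, His6, Lys7, Arg10, Lys11, Arg12, Arg13, His14, His15, His17, Lys18.

13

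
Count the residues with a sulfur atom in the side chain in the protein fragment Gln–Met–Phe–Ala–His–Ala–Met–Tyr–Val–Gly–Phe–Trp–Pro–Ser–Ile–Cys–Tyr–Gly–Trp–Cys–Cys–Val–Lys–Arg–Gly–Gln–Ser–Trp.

5

Cysteine (C, thiol) and methionine (M, thioether) are the two sulfur-containing amino acids.
Matching residues: Met2, Met7, Cys16, Cys20, Cys21.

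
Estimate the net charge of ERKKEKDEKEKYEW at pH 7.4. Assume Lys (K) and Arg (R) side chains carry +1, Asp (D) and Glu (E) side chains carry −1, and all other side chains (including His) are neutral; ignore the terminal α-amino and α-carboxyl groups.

0

Positive (K, R): R2, K3, K4, K6, K9, K11 → +6.
Negative (D, E): E1, E5, D7, E8, E10, E13 → −6.
Net charge = (+6) + (−6) = 0.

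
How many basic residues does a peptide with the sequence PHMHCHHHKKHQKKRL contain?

11

Lysine (K), arginine (R), and histidine (H) have basic, nitrogen-containing side chains.
Matching residues: H2, H4, H6, H7, H8, K9, K10, H11, K13, K14, R15.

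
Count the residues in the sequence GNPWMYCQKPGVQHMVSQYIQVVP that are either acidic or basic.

Acidic: D, E. Basic: H, K, R.
Acidic residues here: none (0).
Basic residues here: K9, H14 (2).
The two groups share no amino acid, so total = 0 + 2 = 2.

2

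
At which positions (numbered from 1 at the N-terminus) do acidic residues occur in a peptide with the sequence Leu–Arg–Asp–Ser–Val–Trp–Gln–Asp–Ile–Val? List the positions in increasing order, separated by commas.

Only D (aspartate) and E (glutamate) carry a side-chain carboxylic acid.
Matching residues: Asp3, Asp8.

3, 8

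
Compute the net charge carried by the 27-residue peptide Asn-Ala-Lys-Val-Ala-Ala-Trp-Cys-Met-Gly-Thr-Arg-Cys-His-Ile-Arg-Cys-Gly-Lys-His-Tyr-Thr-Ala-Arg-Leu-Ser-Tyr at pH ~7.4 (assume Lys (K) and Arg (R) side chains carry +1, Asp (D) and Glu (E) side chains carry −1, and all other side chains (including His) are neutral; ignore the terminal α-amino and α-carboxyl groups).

+5

Positive (K, R): Lys3, Arg12, Arg16, Lys19, Arg24 → +5.
Negative (D, E): none → −0.
Net charge = (+5) + (−0) = +5.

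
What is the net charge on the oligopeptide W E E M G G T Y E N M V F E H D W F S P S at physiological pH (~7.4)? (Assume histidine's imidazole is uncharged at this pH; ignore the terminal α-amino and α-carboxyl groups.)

-5

Near pH 7.4, K and R contribute +1 each, D and E contribute −1 each, and every other side chain (His included, as stated) is uncharged.
Positive (K, R): none → +0.
Negative (D, E): E2, E3, E9, E14, D16 → −5.
Net charge = (+0) + (−5) = −5.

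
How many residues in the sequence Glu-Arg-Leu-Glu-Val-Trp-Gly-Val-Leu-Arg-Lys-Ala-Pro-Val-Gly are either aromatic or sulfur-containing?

Aromatic: F, W, Y. Sulfur-containing: C, M.
Aromatic residues here: Trp6 (1).
Sulfur-containing residues here: none (0).
The two groups share no amino acid, so total = 1 + 0 = 1.

1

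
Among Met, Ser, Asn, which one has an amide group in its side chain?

The amide-side-chain residues are Asn (N) and Gln (Q).
Of the listed options, only Asn belongs to this group.

Asn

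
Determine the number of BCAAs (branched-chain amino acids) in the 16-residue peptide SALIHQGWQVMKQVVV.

6

V, L, and I make up the branched-chain aliphatic group.
Matching residues: L3, I4, V10, V14, V15, V16.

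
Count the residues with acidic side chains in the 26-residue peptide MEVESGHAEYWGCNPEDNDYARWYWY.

Only D (aspartate) and E (glutamate) carry a side-chain carboxylic acid.
Matching residues: E2, E4, E9, E16, D17, D19.

6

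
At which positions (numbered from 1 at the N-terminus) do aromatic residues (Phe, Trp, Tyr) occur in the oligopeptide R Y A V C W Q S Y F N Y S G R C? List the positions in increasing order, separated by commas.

2, 6, 9, 10, 12

Matching residues: Y2, W6, Y9, F10, Y12.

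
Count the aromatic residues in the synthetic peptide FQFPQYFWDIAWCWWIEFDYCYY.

Phenylalanine (F), tryptophan (W), and tyrosine (Y) have aromatic ring side chains.
Matching residues: F1, F3, Y6, F7, W8, W12, W14, W15, F18, Y20, Y22, Y23.

12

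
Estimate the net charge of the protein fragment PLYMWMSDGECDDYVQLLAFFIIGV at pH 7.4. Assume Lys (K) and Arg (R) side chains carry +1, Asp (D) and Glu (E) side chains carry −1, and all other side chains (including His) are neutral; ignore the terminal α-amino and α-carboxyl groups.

Positive (K, R): none → +0.
Negative (D, E): D8, E10, D12, D13 → −4.
Net charge = (+0) + (−4) = −4.

-4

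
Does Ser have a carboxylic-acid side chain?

No

Aspartate (D) and glutamate (E) have carboxylic-acid side chains and are the acidic amino acids.
Serine is not in this group.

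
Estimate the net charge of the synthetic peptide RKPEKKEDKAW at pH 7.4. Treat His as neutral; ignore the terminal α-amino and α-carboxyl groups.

Near pH 7.4, K and R contribute +1 each, D and E contribute −1 each, and every other side chain (His included, as stated) is uncharged.
Positive (K, R): R1, K2, K5, K6, K9 → +5.
Negative (D, E): E4, E7, D8 → −3.
Net charge = (+5) + (−3) = +2.

+2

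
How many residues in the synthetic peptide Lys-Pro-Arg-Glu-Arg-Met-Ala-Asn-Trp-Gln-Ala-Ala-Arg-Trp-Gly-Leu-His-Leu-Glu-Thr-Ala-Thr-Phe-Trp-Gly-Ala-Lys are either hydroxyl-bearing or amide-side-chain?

4

Hydroxyl-bearing: S, T, Y. Amide-side-chain: N, Q.
Hydroxyl-bearing residues here: Thr20, Thr22 (2).
Amide-side-chain residues here: Asn8, Gln10 (2).
The two groups share no amino acid, so total = 2 + 2 = 4.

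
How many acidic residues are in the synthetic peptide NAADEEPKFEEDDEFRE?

Only D (aspartate) and E (glutamate) carry a side-chain carboxylic acid.
Matching residues: D4, E5, E6, E10, E11, D12, D13, E14, E17.

9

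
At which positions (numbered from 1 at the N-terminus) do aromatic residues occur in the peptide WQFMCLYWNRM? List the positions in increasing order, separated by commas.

1, 3, 7, 8

Phenylalanine (F), tryptophan (W), and tyrosine (Y) have aromatic ring side chains.
Matching residues: W1, F3, Y7, W8.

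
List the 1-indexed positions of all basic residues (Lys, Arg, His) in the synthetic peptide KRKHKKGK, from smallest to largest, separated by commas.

1, 2, 3, 4, 5, 6, 8

Matching residues: K1, R2, K3, H4, K5, K6, K8.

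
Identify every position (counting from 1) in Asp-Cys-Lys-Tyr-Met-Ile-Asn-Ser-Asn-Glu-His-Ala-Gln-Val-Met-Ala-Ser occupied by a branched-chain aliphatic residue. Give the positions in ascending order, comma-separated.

6, 14

Valine (V), leucine (L), and isoleucine (I) are the branched-chain amino acids.
Matching residues: Ile6, Val14.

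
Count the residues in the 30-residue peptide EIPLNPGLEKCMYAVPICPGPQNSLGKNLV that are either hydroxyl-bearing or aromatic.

Hydroxyl-bearing: S, T, Y. Aromatic: F, W, Y.
Hydroxyl-bearing residues here: Y13, S24 (2).
Aromatic residues here: Y13 (1).
Y is in both groups, so the 1 Y residue must not be double-counted.
Total = 2 + 1 − 1 = 2.

2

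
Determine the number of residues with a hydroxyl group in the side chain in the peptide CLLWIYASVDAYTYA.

5

S, T, and Y are the three residues with a side-chain hydroxyl.
Matching residues: Y6, S8, Y12, T13, Y14.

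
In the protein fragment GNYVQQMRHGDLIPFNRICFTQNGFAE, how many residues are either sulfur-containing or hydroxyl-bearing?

4

Sulfur-containing: C, M. Hydroxyl-bearing: S, T, Y.
Sulfur-containing residues here: M7, C19 (2).
Hydroxyl-bearing residues here: Y3, T21 (2).
The two groups share no amino acid, so total = 2 + 2 = 4.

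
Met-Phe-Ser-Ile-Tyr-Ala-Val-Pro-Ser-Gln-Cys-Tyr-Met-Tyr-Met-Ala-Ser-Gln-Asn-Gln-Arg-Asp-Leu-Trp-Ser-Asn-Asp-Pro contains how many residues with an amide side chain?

Asparagine (N) and glutamine (Q) have uncharged amide side chains.
Matching residues: Gln10, Gln18, Asn19, Gln20, Asn26.

5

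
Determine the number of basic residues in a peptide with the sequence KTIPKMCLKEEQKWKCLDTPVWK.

6

Lysine (K), arginine (R), and histidine (H) have basic, nitrogen-containing side chains.
Matching residues: K1, K5, K9, K13, K15, K23.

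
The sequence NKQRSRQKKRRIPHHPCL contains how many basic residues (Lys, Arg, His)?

Matching residues: K2, R4, R6, K8, K9, R10, R11, H14, H15.

9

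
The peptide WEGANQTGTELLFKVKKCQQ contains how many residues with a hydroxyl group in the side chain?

S, T, and Y are the three residues with a side-chain hydroxyl.
Matching residues: T7, T9.

2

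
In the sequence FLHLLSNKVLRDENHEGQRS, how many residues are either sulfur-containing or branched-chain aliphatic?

Sulfur-containing: C, M. Branched-chain aliphatic: I, L, V.
Sulfur-containing residues here: none (0).
Branched-chain aliphatic residues here: L2, L4, L5, V9, L10 (5).
The two groups share no amino acid, so total = 0 + 5 = 5.

5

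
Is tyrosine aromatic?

Yes

F, W, and Y each carry an aromatic ring on the side chain.
Tyrosine is in this group.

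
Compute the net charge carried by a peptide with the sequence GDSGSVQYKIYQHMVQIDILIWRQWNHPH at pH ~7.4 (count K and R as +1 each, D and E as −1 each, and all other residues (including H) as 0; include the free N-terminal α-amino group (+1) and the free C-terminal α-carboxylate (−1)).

0

Positive (K, R): K9, R23 → +2.
Negative (D, E): D2, D18 → −2.
The N-terminus (+1) and C-terminus (−1) cancel.
Net charge = (+2) + (−2) = 0.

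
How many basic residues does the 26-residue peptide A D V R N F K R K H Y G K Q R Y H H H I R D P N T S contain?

11

Lysine (K), arginine (R), and histidine (H) have basic, nitrogen-containing side chains.
Matching residues: R4, K7, R8, K9, H10, K13, R15, H17, H18, H19, R21.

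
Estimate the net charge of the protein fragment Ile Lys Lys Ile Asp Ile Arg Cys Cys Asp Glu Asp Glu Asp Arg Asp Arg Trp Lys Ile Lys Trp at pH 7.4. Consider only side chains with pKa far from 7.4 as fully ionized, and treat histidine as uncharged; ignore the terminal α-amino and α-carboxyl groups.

0

At pH ~7.4 the Lys and Arg side chains are protonated (+1), the Asp and Glu side chains are deprotonated (−1), and with His taken as neutral all other side chains carry no charge.
Positive (K, R): Lys2, Lys3, Arg7, Arg15, Arg17, Lys19, Lys21 → +7.
Negative (D, E): Asp5, Asp10, Glu11, Asp12, Glu13, Asp14, Asp16 → −7.
Net charge = (+7) + (−7) = 0.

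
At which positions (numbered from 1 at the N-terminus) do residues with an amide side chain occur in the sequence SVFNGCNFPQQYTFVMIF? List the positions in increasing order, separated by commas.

4, 7, 10, 11

The amide-side-chain residues are Asn (N) and Gln (Q).
Matching residues: N4, N7, Q10, Q11.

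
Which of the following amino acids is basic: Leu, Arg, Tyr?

Arg

The basic amino acids are Lys (K), Arg (R), and His (H).
Of the listed options, only Arg belongs to this group.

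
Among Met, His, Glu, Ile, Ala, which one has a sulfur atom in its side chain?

Met

The sulfur-bearing residues are cysteine (–SH) and methionine (–S–CH₃).
Of the listed options, only Met belongs to this group.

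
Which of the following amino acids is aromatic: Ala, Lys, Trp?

Trp

The aromatic amino acids are Phe (F, benzyl), Trp (W, indole), and Tyr (Y, phenol).
Of the listed options, only Trp belongs to this group.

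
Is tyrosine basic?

The basic amino acids are Lys (K), Arg (R), and His (H).
Tyrosine is not in this group.

No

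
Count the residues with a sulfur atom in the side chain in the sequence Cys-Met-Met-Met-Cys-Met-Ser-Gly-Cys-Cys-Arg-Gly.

8

Only Cys (C) and Met (M) have a sulfur atom in the side chain.
Matching residues: Cys1, Met2, Met3, Met4, Cys5, Met6, Cys9, Cys10.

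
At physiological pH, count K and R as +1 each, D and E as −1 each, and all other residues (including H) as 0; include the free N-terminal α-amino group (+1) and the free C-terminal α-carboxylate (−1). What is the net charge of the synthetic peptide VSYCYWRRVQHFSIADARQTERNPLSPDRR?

+3

Positive (K, R): R7, R8, R18, R22, R29, R30 → +6.
Negative (D, E): D16, E21, D28 → −3.
The N-terminus (+1) and C-terminus (−1) cancel.
Net charge = (+6) + (−3) = +3.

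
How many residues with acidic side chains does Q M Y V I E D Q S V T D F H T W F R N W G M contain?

3

The acidic residues are Asp (D) and Glu (E), whose side chains end in a carboxylate group.
Matching residues: E6, D7, D12.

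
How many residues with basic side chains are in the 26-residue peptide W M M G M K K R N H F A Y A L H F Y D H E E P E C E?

Lysine (K), arginine (R), and histidine (H) have basic, nitrogen-containing side chains.
Matching residues: K6, K7, R8, H10, H16, H20.

6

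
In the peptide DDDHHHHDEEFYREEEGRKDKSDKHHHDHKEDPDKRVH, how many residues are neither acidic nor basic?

Acidic: D, E. Basic: K, R, H. All other residues are neither.
Matching residues: F11, Y12, G17, S22, P33, V37.

6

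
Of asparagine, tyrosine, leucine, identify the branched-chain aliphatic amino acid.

leucine

V, L, and I make up the branched-chain aliphatic group.
Of the listed options, only leucine belongs to this group.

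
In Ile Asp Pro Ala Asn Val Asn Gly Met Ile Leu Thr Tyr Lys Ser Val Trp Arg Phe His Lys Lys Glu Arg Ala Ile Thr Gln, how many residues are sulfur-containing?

The sulfur-bearing residues are cysteine (–SH) and methionine (–S–CH₃).
Matching residues: Met9.

1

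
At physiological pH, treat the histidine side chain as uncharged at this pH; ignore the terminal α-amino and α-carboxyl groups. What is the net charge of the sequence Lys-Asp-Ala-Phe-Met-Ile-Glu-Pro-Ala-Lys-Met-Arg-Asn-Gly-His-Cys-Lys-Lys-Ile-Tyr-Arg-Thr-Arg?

The side chains ionized at physiological pH are Lys/Arg (+1) and Asp/Glu (−1); with His treated as neutral, nothing else contributes.
Positive (K, R): Lys1, Lys10, Arg12, Lys17, Lys18, Arg21, Arg23 → +7.
Negative (D, E): Asp2, Glu7 → −2.
Net charge = (+7) + (−2) = +5.

+5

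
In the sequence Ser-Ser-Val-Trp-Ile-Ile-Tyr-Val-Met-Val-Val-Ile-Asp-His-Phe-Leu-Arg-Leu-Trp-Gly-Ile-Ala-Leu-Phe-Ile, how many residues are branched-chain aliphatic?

V, L, and I make up the branched-chain aliphatic group.
Matching residues: Val3, Ile5, Ile6, Val8, Val10, Val11, Ile12, Leu16, Leu18, Ile21, Leu23, Ile25.

12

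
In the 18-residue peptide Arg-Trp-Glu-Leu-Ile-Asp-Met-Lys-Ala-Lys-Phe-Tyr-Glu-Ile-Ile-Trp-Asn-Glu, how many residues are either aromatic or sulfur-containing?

Aromatic: F, W, Y. Sulfur-containing: C, M.
Aromatic residues here: Trp2, Phe11, Tyr12, Trp16 (4).
Sulfur-containing residues here: Met7 (1).
The two groups share no amino acid, so total = 4 + 1 = 5.

5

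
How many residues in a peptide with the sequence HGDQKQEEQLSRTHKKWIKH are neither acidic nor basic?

9

Acidic: D, E. Basic: K, R, H. All other residues are neither.
Matching residues: G2, Q4, Q6, Q9, L10, S11, T13, W17, I18.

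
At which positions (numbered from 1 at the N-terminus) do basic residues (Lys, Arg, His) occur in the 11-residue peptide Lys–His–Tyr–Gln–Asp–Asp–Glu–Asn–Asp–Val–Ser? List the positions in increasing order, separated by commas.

Matching residues: Lys1, His2.

1, 2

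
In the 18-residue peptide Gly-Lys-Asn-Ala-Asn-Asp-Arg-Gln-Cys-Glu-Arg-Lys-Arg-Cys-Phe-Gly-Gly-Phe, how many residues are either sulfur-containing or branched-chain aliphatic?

2

Sulfur-containing: C, M. Branched-chain aliphatic: I, L, V.
Sulfur-containing residues here: Cys9, Cys14 (2).
Branched-chain aliphatic residues here: none (0).
The two groups share no amino acid, so total = 2 + 0 = 2.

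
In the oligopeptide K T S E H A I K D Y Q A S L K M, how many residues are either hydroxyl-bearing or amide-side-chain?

5

Hydroxyl-bearing: S, T, Y. Amide-side-chain: N, Q.
Hydroxyl-bearing residues here: T2, S3, Y10, S13 (4).
Amide-side-chain residues here: Q11 (1).
The two groups share no amino acid, so total = 4 + 1 = 5.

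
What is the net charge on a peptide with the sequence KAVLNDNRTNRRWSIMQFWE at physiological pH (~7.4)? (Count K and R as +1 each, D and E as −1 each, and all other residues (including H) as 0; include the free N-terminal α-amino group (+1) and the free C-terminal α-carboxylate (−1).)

Positive (K, R): K1, R8, R11, R12 → +4.
Negative (D, E): D6, E20 → −2.
The N-terminus (+1) and C-terminus (−1) cancel.
Net charge = (+4) + (−2) = +2.

+2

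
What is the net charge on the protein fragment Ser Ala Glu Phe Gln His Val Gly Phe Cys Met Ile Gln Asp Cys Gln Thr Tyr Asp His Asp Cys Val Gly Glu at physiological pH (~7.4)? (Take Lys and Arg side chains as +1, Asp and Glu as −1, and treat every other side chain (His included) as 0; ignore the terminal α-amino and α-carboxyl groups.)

Positive (K, R): none → +0.
Negative (D, E): Glu3, Asp14, Asp19, Asp21, Glu25 → −5.
Net charge = (+0) + (−5) = −5.

-5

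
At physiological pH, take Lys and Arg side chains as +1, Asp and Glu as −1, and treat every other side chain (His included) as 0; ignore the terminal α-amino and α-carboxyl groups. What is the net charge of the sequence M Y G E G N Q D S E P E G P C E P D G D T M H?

-7

Positive (K, R): none → +0.
Negative (D, E): E4, D8, E10, E12, E16, D18, D20 → −7.
Net charge = (+0) + (−7) = −7.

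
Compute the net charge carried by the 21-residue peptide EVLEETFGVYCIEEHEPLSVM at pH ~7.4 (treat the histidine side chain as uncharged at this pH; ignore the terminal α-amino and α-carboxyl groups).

Near pH 7.4, K and R contribute +1 each, D and E contribute −1 each, and every other side chain (His included, as stated) is uncharged.
Positive (K, R): none → +0.
Negative (D, E): E1, E4, E5, E13, E14, E16 → −6.
Net charge = (+0) + (−6) = −6.

-6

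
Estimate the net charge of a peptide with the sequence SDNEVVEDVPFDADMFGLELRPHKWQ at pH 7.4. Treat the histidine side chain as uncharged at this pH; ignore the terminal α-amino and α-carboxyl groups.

At pH ~7.4 the Lys and Arg side chains are protonated (+1), the Asp and Glu side chains are deprotonated (−1), and with His taken as neutral all other side chains carry no charge.
Positive (K, R): R21, K24 → +2.
Negative (D, E): D2, E4, E7, D8, D12, D14, E19 → −7.
Net charge = (+2) + (−7) = −5.

-5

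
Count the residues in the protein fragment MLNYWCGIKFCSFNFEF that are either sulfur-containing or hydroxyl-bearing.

5

Sulfur-containing: C, M. Hydroxyl-bearing: S, T, Y.
Sulfur-containing residues here: M1, C6, C11 (3).
Hydroxyl-bearing residues here: Y4, S12 (2).
The two groups share no amino acid, so total = 3 + 2 = 5.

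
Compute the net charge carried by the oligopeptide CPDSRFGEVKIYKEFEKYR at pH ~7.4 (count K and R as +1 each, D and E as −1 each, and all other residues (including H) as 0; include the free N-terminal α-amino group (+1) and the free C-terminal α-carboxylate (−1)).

Positive (K, R): R5, K10, K13, K17, R19 → +5.
Negative (D, E): D3, E8, E14, E16 → −4.
The N-terminus (+1) and C-terminus (−1) cancel.
Net charge = (+5) + (−4) = +1.

+1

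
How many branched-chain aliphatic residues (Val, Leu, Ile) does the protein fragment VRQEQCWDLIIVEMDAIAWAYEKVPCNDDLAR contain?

8

Matching residues: V1, L9, I10, I11, V12, I17, V24, L30.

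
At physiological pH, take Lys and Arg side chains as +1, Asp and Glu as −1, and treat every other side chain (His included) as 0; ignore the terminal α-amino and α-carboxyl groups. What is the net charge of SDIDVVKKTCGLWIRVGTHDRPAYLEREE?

-1

Positive (K, R): K7, K8, R15, R21, R27 → +5.
Negative (D, E): D2, D4, D20, E26, E28, E29 → −6.
Net charge = (+5) + (−6) = −1.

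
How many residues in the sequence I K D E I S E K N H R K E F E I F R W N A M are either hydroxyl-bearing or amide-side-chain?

Hydroxyl-bearing: S, T, Y. Amide-side-chain: N, Q.
Hydroxyl-bearing residues here: S6 (1).
Amide-side-chain residues here: N9, N20 (2).
The two groups share no amino acid, so total = 1 + 2 = 3.

3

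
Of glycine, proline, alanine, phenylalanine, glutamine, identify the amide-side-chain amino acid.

Only N (asparagine) and Q (glutamine) carry a side-chain carboxamide.
Of the listed options, only glutamine belongs to this group.

glutamine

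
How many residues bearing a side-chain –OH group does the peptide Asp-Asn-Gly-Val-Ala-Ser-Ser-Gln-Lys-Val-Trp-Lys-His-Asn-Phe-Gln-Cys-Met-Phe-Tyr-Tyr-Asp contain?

S, T, and Y are the three residues with a side-chain hydroxyl.
Matching residues: Ser6, Ser7, Tyr20, Tyr21.

4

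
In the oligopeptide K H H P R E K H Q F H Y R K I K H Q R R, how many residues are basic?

K, R, and H are the three residues with basic side chains (ε-amine, guanidinium, and imidazole respectively).
Matching residues: K1, H2, H3, R5, K7, H8, H11, R13, K14, K16, H17, R19, R20.

13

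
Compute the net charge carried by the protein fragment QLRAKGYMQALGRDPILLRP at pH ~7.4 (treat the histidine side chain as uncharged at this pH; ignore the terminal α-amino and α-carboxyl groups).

+3

Near pH 7.4, K and R contribute +1 each, D and E contribute −1 each, and every other side chain (His included, as stated) is uncharged.
Positive (K, R): R3, K5, R13, R19 → +4.
Negative (D, E): D14 → −1.
Net charge = (+4) + (−1) = +3.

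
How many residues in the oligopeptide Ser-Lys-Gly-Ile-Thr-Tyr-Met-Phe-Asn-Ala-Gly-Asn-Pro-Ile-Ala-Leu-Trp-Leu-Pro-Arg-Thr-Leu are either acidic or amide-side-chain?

2

Acidic: D, E. Amide-side-chain: N, Q.
Acidic residues here: none (0).
Amide-side-chain residues here: Asn9, Asn12 (2).
The two groups share no amino acid, so total = 0 + 2 = 2.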